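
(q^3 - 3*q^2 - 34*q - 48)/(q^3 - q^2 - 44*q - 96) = (q + 2)/(q + 4)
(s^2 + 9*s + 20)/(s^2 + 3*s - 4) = (s + 5)/(s - 1)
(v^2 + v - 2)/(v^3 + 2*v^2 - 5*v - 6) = (v^2 + v - 2)/(v^3 + 2*v^2 - 5*v - 6)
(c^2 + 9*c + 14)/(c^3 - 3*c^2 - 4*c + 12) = (c + 7)/(c^2 - 5*c + 6)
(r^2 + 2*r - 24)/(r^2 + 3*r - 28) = (r + 6)/(r + 7)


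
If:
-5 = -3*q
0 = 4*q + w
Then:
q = 5/3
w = -20/3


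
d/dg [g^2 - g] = 2*g - 1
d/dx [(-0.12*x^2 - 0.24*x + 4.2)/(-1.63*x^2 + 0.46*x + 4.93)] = (-0.4464*x^2 + 12.5088*x - 3.1152)/(2.6569*x^4 - 1.4996*x^3 - 15.8602*x^2 + 4.5356*x + 24.3049)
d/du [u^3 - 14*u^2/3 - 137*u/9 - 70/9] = 3*u^2 - 28*u/3 - 137/9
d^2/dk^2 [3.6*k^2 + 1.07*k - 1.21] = 7.20000000000000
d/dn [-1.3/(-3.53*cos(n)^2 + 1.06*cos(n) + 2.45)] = (9.178*cos(n) - 1.378)*sin(n)/(-3.53*cos(n)^2 + 1.06*cos(n) + 2.45)^2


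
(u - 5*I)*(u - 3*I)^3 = u^4 - 14*I*u^3 - 72*u^2 + 162*I*u + 135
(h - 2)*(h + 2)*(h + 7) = h^3 + 7*h^2 - 4*h - 28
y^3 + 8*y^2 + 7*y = y*(y + 1)*(y + 7)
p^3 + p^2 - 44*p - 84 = (p - 7)*(p + 2)*(p + 6)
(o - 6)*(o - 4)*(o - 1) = o^3 - 11*o^2 + 34*o - 24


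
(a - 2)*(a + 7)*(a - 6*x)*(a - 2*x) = a^4 - 8*a^3*x + 5*a^3 + 12*a^2*x^2 - 40*a^2*x - 14*a^2 + 60*a*x^2 + 112*a*x - 168*x^2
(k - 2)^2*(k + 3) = k^3 - k^2 - 8*k + 12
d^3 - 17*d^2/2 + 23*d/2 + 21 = (d - 6)*(d - 7/2)*(d + 1)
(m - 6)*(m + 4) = m^2 - 2*m - 24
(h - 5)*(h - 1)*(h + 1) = h^3 - 5*h^2 - h + 5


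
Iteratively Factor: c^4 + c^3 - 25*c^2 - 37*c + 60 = (c - 5)*(c^3 + 6*c^2 + 5*c - 12) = (c - 5)*(c + 3)*(c^2 + 3*c - 4) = (c - 5)*(c - 1)*(c + 3)*(c + 4)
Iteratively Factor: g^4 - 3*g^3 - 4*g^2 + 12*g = (g)*(g^3 - 3*g^2 - 4*g + 12) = g*(g - 3)*(g^2 - 4) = g*(g - 3)*(g + 2)*(g - 2)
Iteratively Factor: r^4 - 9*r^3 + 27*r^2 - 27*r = (r - 3)*(r^3 - 6*r^2 + 9*r) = r*(r - 3)*(r^2 - 6*r + 9) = r*(r - 3)^2*(r - 3)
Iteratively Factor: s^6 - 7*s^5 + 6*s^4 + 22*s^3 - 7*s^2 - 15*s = (s)*(s^5 - 7*s^4 + 6*s^3 + 22*s^2 - 7*s - 15) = s*(s - 3)*(s^4 - 4*s^3 - 6*s^2 + 4*s + 5) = s*(s - 3)*(s + 1)*(s^3 - 5*s^2 - s + 5) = s*(s - 3)*(s + 1)^2*(s^2 - 6*s + 5) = s*(s - 5)*(s - 3)*(s + 1)^2*(s - 1)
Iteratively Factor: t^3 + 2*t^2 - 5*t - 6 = (t + 3)*(t^2 - t - 2) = (t + 1)*(t + 3)*(t - 2)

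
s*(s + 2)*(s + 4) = s^3 + 6*s^2 + 8*s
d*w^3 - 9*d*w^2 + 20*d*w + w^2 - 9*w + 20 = (w - 5)*(w - 4)*(d*w + 1)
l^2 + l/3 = l*(l + 1/3)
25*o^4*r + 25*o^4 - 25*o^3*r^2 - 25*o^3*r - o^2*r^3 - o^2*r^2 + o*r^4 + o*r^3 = (-5*o + r)*(-o + r)*(5*o + r)*(o*r + o)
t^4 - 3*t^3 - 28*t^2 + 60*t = t*(t - 6)*(t - 2)*(t + 5)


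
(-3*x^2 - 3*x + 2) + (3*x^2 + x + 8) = 10 - 2*x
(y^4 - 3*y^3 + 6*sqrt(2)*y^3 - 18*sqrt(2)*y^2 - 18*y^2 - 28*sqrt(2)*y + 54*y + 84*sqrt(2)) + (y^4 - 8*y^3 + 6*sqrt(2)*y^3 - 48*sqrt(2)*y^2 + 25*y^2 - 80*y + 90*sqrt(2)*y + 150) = 2*y^4 - 11*y^3 + 12*sqrt(2)*y^3 - 66*sqrt(2)*y^2 + 7*y^2 - 26*y + 62*sqrt(2)*y + 84*sqrt(2) + 150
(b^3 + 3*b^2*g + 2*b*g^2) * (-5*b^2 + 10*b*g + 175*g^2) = -5*b^5 - 5*b^4*g + 195*b^3*g^2 + 545*b^2*g^3 + 350*b*g^4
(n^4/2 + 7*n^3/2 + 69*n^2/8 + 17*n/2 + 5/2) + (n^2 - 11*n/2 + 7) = n^4/2 + 7*n^3/2 + 77*n^2/8 + 3*n + 19/2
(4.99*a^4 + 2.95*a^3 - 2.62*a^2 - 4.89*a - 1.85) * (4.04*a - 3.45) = 20.1596*a^5 - 5.2975*a^4 - 20.7623*a^3 - 10.7166*a^2 + 9.3965*a + 6.3825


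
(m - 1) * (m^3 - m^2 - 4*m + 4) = m^4 - 2*m^3 - 3*m^2 + 8*m - 4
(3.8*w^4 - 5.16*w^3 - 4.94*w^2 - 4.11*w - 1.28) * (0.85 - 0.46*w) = -1.748*w^5 + 5.6036*w^4 - 2.1136*w^3 - 2.3084*w^2 - 2.9047*w - 1.088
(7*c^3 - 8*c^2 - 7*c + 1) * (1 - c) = -7*c^4 + 15*c^3 - c^2 - 8*c + 1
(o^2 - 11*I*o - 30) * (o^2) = o^4 - 11*I*o^3 - 30*o^2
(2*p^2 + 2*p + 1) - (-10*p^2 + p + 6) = 12*p^2 + p - 5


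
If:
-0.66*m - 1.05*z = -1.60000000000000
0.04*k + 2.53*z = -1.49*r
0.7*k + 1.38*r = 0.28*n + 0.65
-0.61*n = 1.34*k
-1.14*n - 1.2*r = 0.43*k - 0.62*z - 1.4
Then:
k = -0.19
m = 3.03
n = 0.41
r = 0.65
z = -0.38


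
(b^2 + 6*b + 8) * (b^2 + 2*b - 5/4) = b^4 + 8*b^3 + 75*b^2/4 + 17*b/2 - 10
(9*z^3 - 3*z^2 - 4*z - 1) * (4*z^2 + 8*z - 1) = 36*z^5 + 60*z^4 - 49*z^3 - 33*z^2 - 4*z + 1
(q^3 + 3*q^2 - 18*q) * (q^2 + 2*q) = q^5 + 5*q^4 - 12*q^3 - 36*q^2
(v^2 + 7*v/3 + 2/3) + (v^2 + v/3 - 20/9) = 2*v^2 + 8*v/3 - 14/9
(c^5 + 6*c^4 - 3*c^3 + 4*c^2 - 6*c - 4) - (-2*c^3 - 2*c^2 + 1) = c^5 + 6*c^4 - c^3 + 6*c^2 - 6*c - 5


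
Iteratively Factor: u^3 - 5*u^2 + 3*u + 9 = (u - 3)*(u^2 - 2*u - 3) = (u - 3)*(u + 1)*(u - 3)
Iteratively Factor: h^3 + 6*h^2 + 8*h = (h)*(h^2 + 6*h + 8) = h*(h + 4)*(h + 2)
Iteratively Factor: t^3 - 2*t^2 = (t - 2)*(t^2) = t*(t - 2)*(t)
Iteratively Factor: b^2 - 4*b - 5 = (b + 1)*(b - 5)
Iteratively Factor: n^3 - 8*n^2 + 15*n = (n - 5)*(n^2 - 3*n) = n*(n - 5)*(n - 3)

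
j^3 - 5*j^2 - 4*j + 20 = (j - 5)*(j - 2)*(j + 2)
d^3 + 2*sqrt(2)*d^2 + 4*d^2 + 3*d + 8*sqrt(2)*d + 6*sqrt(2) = (d + 1)*(d + 3)*(d + 2*sqrt(2))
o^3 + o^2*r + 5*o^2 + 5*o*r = o*(o + 5)*(o + r)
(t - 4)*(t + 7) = t^2 + 3*t - 28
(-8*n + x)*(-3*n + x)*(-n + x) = -24*n^3 + 35*n^2*x - 12*n*x^2 + x^3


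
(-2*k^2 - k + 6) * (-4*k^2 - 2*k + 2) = 8*k^4 + 8*k^3 - 26*k^2 - 14*k + 12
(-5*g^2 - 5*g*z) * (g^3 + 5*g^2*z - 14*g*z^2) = -5*g^5 - 30*g^4*z + 45*g^3*z^2 + 70*g^2*z^3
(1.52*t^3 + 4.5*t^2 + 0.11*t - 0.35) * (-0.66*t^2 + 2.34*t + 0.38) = -1.0032*t^5 + 0.5868*t^4 + 11.035*t^3 + 2.1984*t^2 - 0.7772*t - 0.133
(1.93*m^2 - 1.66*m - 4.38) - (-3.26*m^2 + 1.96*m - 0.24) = 5.19*m^2 - 3.62*m - 4.14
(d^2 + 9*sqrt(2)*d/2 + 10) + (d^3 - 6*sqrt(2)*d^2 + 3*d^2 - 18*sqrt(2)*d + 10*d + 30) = d^3 - 6*sqrt(2)*d^2 + 4*d^2 - 27*sqrt(2)*d/2 + 10*d + 40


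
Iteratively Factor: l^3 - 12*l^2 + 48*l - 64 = (l - 4)*(l^2 - 8*l + 16) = (l - 4)^2*(l - 4)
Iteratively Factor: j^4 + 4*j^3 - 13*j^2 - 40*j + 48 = (j - 1)*(j^3 + 5*j^2 - 8*j - 48) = (j - 1)*(j + 4)*(j^2 + j - 12) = (j - 1)*(j + 4)^2*(j - 3)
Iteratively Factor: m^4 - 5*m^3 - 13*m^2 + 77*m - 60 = (m - 1)*(m^3 - 4*m^2 - 17*m + 60) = (m - 5)*(m - 1)*(m^2 + m - 12) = (m - 5)*(m - 1)*(m + 4)*(m - 3)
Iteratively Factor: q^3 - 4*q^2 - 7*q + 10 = (q - 1)*(q^2 - 3*q - 10) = (q - 1)*(q + 2)*(q - 5)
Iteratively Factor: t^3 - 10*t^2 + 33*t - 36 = (t - 3)*(t^2 - 7*t + 12) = (t - 4)*(t - 3)*(t - 3)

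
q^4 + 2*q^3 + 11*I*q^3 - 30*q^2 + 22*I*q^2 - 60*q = q*(q + 2)*(q + 5*I)*(q + 6*I)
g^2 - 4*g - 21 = (g - 7)*(g + 3)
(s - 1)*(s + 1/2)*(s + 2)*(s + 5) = s^4 + 13*s^3/2 + 6*s^2 - 17*s/2 - 5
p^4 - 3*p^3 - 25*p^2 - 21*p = p*(p - 7)*(p + 1)*(p + 3)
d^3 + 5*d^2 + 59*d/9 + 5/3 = (d + 1/3)*(d + 5/3)*(d + 3)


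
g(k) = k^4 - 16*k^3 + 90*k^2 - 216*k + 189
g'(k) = 4*k^3 - 48*k^2 + 180*k - 216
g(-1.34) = 681.77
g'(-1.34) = -553.01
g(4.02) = -3.16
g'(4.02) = -8.24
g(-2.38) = 1460.66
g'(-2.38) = -970.22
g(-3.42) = 2757.23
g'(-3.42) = -1553.03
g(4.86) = -13.77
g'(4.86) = -15.78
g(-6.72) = 12599.49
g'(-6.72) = -4807.06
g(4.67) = -10.85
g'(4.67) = -14.84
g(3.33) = -0.13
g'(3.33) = -1.16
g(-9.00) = 27648.00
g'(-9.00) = -8640.00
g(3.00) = 0.00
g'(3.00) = 0.00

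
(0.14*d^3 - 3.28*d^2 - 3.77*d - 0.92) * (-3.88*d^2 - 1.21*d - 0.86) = -0.5432*d^5 + 12.557*d^4 + 18.476*d^3 + 10.9521*d^2 + 4.3554*d + 0.7912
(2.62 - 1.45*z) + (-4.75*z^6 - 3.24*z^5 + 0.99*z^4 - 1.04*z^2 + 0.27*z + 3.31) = -4.75*z^6 - 3.24*z^5 + 0.99*z^4 - 1.04*z^2 - 1.18*z + 5.93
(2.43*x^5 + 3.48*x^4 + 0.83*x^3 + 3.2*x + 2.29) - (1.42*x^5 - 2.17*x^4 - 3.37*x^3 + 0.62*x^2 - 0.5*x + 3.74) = 1.01*x^5 + 5.65*x^4 + 4.2*x^3 - 0.62*x^2 + 3.7*x - 1.45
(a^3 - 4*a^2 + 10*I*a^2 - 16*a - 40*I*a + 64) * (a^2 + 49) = a^5 - 4*a^4 + 10*I*a^4 + 33*a^3 - 40*I*a^3 - 132*a^2 + 490*I*a^2 - 784*a - 1960*I*a + 3136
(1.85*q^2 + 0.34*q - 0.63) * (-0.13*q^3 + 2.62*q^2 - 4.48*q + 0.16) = -0.2405*q^5 + 4.8028*q^4 - 7.3153*q^3 - 2.8778*q^2 + 2.8768*q - 0.1008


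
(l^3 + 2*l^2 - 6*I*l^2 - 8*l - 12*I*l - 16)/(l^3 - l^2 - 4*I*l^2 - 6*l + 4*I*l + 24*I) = (l - 2*I)/(l - 3)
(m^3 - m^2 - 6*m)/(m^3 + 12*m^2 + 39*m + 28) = m*(m^2 - m - 6)/(m^3 + 12*m^2 + 39*m + 28)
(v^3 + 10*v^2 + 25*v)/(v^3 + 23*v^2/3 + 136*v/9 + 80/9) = 9*v*(v + 5)/(9*v^2 + 24*v + 16)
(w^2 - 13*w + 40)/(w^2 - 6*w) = (w^2 - 13*w + 40)/(w*(w - 6))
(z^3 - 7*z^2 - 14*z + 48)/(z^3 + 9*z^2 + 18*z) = (z^2 - 10*z + 16)/(z*(z + 6))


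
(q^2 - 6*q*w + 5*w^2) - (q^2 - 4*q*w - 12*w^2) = -2*q*w + 17*w^2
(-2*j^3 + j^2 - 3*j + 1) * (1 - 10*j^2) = 20*j^5 - 10*j^4 + 28*j^3 - 9*j^2 - 3*j + 1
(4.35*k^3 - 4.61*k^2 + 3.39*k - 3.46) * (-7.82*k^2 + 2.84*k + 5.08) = -34.017*k^5 + 48.4042*k^4 - 17.5042*k^3 + 13.266*k^2 + 7.3948*k - 17.5768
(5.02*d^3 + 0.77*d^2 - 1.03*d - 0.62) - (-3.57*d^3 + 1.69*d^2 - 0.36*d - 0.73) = 8.59*d^3 - 0.92*d^2 - 0.67*d + 0.11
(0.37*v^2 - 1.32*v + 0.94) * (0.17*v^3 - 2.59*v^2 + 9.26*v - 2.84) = 0.0629*v^5 - 1.1827*v^4 + 7.0048*v^3 - 15.7086*v^2 + 12.4532*v - 2.6696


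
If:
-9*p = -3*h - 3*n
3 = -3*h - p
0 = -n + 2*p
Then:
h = -3/4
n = -3/2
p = -3/4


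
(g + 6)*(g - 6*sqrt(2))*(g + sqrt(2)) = g^3 - 5*sqrt(2)*g^2 + 6*g^2 - 30*sqrt(2)*g - 12*g - 72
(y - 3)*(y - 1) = y^2 - 4*y + 3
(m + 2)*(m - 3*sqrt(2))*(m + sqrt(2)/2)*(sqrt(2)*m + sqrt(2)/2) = sqrt(2)*m^4 - 5*m^3 + 5*sqrt(2)*m^3/2 - 25*m^2/2 - 2*sqrt(2)*m^2 - 15*sqrt(2)*m/2 - 5*m - 3*sqrt(2)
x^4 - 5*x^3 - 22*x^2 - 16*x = x*(x - 8)*(x + 1)*(x + 2)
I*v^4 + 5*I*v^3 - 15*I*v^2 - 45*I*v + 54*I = (v - 3)*(v + 3)*(v + 6)*(I*v - I)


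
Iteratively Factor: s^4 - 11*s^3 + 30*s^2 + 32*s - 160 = (s + 2)*(s^3 - 13*s^2 + 56*s - 80) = (s - 5)*(s + 2)*(s^2 - 8*s + 16) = (s - 5)*(s - 4)*(s + 2)*(s - 4)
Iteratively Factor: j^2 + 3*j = (j)*(j + 3)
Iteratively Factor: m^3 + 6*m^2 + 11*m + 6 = (m + 1)*(m^2 + 5*m + 6) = (m + 1)*(m + 3)*(m + 2)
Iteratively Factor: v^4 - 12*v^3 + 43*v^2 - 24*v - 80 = (v + 1)*(v^3 - 13*v^2 + 56*v - 80) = (v - 5)*(v + 1)*(v^2 - 8*v + 16) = (v - 5)*(v - 4)*(v + 1)*(v - 4)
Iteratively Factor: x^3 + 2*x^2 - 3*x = (x)*(x^2 + 2*x - 3) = x*(x + 3)*(x - 1)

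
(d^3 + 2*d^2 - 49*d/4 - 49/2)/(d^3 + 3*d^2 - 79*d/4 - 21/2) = (2*d^2 + 11*d + 14)/(2*d^2 + 13*d + 6)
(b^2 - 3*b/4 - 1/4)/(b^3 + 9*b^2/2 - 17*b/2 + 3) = (4*b + 1)/(2*(2*b^2 + 11*b - 6))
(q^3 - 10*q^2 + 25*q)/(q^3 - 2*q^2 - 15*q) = (q - 5)/(q + 3)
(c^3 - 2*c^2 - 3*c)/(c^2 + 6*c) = (c^2 - 2*c - 3)/(c + 6)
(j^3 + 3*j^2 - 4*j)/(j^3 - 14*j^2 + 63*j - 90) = j*(j^2 + 3*j - 4)/(j^3 - 14*j^2 + 63*j - 90)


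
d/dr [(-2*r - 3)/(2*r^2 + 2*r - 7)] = 4*(r^2 + 3*r + 5)/(4*r^4 + 8*r^3 - 24*r^2 - 28*r + 49)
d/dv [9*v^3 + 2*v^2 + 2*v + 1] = 27*v^2 + 4*v + 2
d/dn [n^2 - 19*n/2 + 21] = 2*n - 19/2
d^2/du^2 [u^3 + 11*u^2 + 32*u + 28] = 6*u + 22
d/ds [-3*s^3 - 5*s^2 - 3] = s*(-9*s - 10)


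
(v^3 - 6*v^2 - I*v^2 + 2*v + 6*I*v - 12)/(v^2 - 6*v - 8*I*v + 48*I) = (v^2 - I*v + 2)/(v - 8*I)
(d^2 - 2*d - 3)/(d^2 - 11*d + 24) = (d + 1)/(d - 8)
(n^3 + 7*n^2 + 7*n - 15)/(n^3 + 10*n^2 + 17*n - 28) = (n^2 + 8*n + 15)/(n^2 + 11*n + 28)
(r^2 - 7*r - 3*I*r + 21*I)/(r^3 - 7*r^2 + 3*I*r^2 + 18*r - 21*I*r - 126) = 1/(r + 6*I)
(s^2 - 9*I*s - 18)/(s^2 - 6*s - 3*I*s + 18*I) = (s - 6*I)/(s - 6)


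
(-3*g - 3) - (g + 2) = -4*g - 5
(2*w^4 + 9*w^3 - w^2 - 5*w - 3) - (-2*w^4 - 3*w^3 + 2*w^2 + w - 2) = 4*w^4 + 12*w^3 - 3*w^2 - 6*w - 1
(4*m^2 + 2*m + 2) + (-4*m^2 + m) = 3*m + 2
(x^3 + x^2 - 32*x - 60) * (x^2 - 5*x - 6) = x^5 - 4*x^4 - 43*x^3 + 94*x^2 + 492*x + 360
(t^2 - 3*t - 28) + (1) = t^2 - 3*t - 27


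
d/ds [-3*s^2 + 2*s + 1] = 2 - 6*s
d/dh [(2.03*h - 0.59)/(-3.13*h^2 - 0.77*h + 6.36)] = (6.3539*h^2 - 3.6934*h + 12.4565)/(9.7969*h^4 + 4.8202*h^3 - 39.2207*h^2 - 9.7944*h + 40.4496)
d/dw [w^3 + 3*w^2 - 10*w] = 3*w^2 + 6*w - 10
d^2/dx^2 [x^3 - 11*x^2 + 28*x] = 6*x - 22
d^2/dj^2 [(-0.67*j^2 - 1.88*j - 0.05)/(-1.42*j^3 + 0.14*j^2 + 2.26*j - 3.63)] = (2.701976*j^6 + 22.744992*j^5 + 11.86836*j^4 - 36.792876*j^3 - 115.201692*j^2 + 4.281036*j + 49.064914)/(2.863288*j^9 - 0.846888*j^8 - 13.587696*j^7 + 24.65158*j^6 + 17.295624*j^5 - 71.828124*j^4 + 51.48161*j^3 + 50.087466*j^2 - 89.339382*j + 47.832147)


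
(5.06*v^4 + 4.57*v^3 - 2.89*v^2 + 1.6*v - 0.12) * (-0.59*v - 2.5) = -2.9854*v^5 - 15.3463*v^4 - 9.7199*v^3 + 6.281*v^2 - 3.9292*v + 0.3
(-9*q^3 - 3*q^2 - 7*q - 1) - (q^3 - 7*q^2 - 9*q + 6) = -10*q^3 + 4*q^2 + 2*q - 7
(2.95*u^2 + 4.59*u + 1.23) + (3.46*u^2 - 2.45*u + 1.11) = 6.41*u^2 + 2.14*u + 2.34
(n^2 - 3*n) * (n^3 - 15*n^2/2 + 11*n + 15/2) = n^5 - 21*n^4/2 + 67*n^3/2 - 51*n^2/2 - 45*n/2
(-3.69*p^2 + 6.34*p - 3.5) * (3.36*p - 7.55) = -12.3984*p^3 + 49.1619*p^2 - 59.627*p + 26.425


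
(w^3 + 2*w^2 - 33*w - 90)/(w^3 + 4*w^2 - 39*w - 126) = (w + 5)/(w + 7)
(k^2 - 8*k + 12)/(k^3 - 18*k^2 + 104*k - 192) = (k - 2)/(k^2 - 12*k + 32)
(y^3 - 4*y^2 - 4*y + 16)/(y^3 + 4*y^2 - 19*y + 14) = (y^2 - 2*y - 8)/(y^2 + 6*y - 7)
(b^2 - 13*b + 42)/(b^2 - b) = (b^2 - 13*b + 42)/(b*(b - 1))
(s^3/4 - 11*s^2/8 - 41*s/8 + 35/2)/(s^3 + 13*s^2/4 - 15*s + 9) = (2*s^3 - 11*s^2 - 41*s + 140)/(2*(4*s^3 + 13*s^2 - 60*s + 36))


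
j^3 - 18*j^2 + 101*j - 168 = (j - 8)*(j - 7)*(j - 3)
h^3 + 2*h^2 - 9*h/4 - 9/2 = (h - 3/2)*(h + 3/2)*(h + 2)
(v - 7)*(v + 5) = v^2 - 2*v - 35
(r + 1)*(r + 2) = r^2 + 3*r + 2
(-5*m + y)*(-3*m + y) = 15*m^2 - 8*m*y + y^2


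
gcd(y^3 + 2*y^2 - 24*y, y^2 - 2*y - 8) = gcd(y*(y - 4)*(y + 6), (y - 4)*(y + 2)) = y - 4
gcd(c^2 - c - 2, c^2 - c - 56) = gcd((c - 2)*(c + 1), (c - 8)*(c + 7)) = 1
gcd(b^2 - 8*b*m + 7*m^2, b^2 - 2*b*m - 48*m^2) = 1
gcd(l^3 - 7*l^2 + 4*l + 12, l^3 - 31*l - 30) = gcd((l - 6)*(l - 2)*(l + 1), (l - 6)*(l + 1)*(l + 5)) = l^2 - 5*l - 6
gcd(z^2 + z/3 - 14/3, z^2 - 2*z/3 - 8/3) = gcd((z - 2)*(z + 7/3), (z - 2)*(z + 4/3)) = z - 2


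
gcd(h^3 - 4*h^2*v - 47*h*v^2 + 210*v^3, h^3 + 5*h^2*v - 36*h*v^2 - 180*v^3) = -h + 6*v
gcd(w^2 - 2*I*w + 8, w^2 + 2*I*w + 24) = w - 4*I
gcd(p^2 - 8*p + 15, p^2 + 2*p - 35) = p - 5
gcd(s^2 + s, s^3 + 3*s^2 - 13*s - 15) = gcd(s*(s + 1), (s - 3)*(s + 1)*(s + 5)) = s + 1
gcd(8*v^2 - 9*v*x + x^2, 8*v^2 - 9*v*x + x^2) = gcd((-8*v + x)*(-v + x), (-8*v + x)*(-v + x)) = 8*v^2 - 9*v*x + x^2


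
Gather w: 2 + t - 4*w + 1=t - 4*w + 3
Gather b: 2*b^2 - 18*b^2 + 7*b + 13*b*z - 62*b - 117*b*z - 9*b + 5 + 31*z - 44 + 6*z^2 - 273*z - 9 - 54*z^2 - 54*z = -16*b^2 + b*(-104*z - 64) - 48*z^2 - 296*z - 48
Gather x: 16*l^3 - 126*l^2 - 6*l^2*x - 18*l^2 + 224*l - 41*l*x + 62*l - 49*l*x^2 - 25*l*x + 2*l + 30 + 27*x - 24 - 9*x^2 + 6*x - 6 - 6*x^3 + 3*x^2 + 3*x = 16*l^3 - 144*l^2 + 288*l - 6*x^3 + x^2*(-49*l - 6) + x*(-6*l^2 - 66*l + 36)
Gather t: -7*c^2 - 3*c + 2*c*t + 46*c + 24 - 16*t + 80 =-7*c^2 + 43*c + t*(2*c - 16) + 104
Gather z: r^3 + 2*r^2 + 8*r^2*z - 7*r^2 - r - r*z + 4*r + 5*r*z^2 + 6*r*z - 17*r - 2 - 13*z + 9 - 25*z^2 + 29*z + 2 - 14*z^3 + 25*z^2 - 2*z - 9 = r^3 - 5*r^2 + 5*r*z^2 - 14*r - 14*z^3 + z*(8*r^2 + 5*r + 14)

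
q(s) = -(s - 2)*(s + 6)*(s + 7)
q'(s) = -(s - 2)*(s + 6) - (s - 2)*(s + 7) - (s + 6)*(s + 7)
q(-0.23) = 87.11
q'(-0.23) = -11.10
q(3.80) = -190.51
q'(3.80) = -142.92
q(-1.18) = 89.21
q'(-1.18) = 5.78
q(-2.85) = 63.40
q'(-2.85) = 22.33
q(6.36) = -719.97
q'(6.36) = -277.27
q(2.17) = -12.74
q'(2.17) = -77.87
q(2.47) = -37.70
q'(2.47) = -88.64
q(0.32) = 77.72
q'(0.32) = -23.35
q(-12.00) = 420.00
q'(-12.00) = -184.00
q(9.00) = -1680.00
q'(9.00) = -457.00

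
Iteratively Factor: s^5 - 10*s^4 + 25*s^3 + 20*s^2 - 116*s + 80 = (s - 5)*(s^4 - 5*s^3 + 20*s - 16) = (s - 5)*(s - 2)*(s^3 - 3*s^2 - 6*s + 8) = (s - 5)*(s - 2)*(s - 1)*(s^2 - 2*s - 8) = (s - 5)*(s - 4)*(s - 2)*(s - 1)*(s + 2)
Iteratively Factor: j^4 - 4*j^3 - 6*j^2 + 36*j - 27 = (j - 1)*(j^3 - 3*j^2 - 9*j + 27) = (j - 3)*(j - 1)*(j^2 - 9) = (j - 3)^2*(j - 1)*(j + 3)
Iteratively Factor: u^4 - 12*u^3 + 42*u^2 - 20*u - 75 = (u + 1)*(u^3 - 13*u^2 + 55*u - 75) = (u - 5)*(u + 1)*(u^2 - 8*u + 15) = (u - 5)^2*(u + 1)*(u - 3)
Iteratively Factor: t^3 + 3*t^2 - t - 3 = (t + 1)*(t^2 + 2*t - 3) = (t + 1)*(t + 3)*(t - 1)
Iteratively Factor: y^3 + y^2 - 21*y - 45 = (y - 5)*(y^2 + 6*y + 9) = (y - 5)*(y + 3)*(y + 3)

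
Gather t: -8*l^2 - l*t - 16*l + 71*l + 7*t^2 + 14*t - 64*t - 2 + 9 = -8*l^2 + 55*l + 7*t^2 + t*(-l - 50) + 7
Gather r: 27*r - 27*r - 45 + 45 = 0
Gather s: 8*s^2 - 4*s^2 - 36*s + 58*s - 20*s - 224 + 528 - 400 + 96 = 4*s^2 + 2*s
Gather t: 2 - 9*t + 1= 3 - 9*t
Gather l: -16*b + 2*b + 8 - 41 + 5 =-14*b - 28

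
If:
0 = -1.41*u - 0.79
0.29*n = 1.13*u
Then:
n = -2.18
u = -0.56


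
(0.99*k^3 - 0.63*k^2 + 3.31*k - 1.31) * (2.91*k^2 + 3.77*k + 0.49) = 2.8809*k^5 + 1.899*k^4 + 7.7421*k^3 + 8.3579*k^2 - 3.3168*k - 0.6419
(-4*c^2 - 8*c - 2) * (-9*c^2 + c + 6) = 36*c^4 + 68*c^3 - 14*c^2 - 50*c - 12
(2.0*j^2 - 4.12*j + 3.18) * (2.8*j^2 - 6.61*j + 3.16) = 5.6*j^4 - 24.756*j^3 + 42.4572*j^2 - 34.039*j + 10.0488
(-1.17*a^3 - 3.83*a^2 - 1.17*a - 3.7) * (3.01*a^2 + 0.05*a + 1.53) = -3.5217*a^5 - 11.5868*a^4 - 5.5033*a^3 - 17.0554*a^2 - 1.9751*a - 5.661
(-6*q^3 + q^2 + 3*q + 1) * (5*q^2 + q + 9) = -30*q^5 - q^4 - 38*q^3 + 17*q^2 + 28*q + 9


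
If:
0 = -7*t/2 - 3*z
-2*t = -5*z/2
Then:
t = 0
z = 0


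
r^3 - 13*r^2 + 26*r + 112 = (r - 8)*(r - 7)*(r + 2)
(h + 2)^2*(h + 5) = h^3 + 9*h^2 + 24*h + 20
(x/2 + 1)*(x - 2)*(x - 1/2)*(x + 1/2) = x^4/2 - 17*x^2/8 + 1/2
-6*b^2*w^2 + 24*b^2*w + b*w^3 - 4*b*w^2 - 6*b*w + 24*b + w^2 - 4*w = (-6*b + w)*(w - 4)*(b*w + 1)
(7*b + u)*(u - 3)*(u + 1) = 7*b*u^2 - 14*b*u - 21*b + u^3 - 2*u^2 - 3*u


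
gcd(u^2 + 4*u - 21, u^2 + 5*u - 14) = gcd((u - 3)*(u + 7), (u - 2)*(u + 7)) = u + 7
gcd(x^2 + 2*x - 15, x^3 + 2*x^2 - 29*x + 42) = x - 3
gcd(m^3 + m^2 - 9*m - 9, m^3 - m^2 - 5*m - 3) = m^2 - 2*m - 3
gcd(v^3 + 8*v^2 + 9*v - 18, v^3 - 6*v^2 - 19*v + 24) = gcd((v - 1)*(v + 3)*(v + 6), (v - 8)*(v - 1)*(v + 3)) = v^2 + 2*v - 3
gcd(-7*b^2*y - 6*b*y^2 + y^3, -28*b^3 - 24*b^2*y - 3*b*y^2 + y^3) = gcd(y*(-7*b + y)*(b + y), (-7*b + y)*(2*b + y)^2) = -7*b + y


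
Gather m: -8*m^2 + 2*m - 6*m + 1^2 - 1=-8*m^2 - 4*m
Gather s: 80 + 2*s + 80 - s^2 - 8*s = -s^2 - 6*s + 160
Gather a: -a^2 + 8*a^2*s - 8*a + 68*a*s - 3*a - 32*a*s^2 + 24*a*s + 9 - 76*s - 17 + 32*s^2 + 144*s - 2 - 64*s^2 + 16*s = a^2*(8*s - 1) + a*(-32*s^2 + 92*s - 11) - 32*s^2 + 84*s - 10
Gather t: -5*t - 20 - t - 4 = -6*t - 24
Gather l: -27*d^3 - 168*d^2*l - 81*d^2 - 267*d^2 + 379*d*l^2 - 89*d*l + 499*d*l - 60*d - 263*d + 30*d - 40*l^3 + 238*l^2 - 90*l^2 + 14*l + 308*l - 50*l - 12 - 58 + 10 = -27*d^3 - 348*d^2 - 293*d - 40*l^3 + l^2*(379*d + 148) + l*(-168*d^2 + 410*d + 272) - 60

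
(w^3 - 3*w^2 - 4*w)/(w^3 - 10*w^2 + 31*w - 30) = w*(w^2 - 3*w - 4)/(w^3 - 10*w^2 + 31*w - 30)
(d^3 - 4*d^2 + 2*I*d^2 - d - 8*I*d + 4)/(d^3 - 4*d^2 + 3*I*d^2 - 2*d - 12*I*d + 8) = (d + I)/(d + 2*I)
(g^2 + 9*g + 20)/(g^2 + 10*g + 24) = (g + 5)/(g + 6)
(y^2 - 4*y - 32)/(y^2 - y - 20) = (y - 8)/(y - 5)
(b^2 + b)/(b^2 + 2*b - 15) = b*(b + 1)/(b^2 + 2*b - 15)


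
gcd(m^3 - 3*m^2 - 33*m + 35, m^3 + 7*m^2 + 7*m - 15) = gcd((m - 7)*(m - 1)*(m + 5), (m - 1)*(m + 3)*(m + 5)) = m^2 + 4*m - 5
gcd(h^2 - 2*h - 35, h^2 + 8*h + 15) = h + 5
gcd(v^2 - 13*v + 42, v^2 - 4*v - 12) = v - 6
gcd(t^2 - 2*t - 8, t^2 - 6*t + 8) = t - 4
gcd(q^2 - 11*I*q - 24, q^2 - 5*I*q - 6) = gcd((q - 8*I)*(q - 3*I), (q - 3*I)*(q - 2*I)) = q - 3*I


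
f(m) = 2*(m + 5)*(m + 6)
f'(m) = 4*m + 22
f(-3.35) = 8.74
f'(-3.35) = 8.60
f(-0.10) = 57.82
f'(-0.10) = 21.60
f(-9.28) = 28.08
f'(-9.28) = -15.12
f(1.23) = 90.09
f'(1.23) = 26.92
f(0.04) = 60.88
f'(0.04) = 22.16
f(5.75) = 252.62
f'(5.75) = 45.00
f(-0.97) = 40.54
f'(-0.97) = 18.12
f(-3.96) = 4.24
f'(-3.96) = 6.16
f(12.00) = 612.00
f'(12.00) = 70.00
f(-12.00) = 84.00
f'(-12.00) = -26.00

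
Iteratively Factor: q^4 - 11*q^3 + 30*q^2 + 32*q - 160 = (q - 4)*(q^3 - 7*q^2 + 2*q + 40) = (q - 4)^2*(q^2 - 3*q - 10) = (q - 4)^2*(q + 2)*(q - 5)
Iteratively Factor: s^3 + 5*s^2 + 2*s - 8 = (s - 1)*(s^2 + 6*s + 8) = (s - 1)*(s + 2)*(s + 4)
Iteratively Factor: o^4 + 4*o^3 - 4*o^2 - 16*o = (o)*(o^3 + 4*o^2 - 4*o - 16) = o*(o - 2)*(o^2 + 6*o + 8) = o*(o - 2)*(o + 2)*(o + 4)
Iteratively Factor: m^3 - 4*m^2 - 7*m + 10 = (m + 2)*(m^2 - 6*m + 5) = (m - 1)*(m + 2)*(m - 5)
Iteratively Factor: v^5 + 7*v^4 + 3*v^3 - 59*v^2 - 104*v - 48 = (v - 3)*(v^4 + 10*v^3 + 33*v^2 + 40*v + 16) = (v - 3)*(v + 1)*(v^3 + 9*v^2 + 24*v + 16) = (v - 3)*(v + 1)*(v + 4)*(v^2 + 5*v + 4) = (v - 3)*(v + 1)^2*(v + 4)*(v + 4)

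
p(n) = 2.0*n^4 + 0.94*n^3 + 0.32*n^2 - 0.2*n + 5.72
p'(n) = 8.0*n^3 + 2.82*n^2 + 0.64*n - 0.2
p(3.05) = 207.83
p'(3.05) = 254.97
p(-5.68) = 1926.65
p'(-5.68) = -1378.86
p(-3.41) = 243.28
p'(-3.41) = -286.81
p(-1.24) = 9.40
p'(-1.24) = -11.91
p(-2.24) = 47.56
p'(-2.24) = -77.40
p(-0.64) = 6.07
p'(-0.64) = -1.55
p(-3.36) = 229.26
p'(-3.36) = -273.98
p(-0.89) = 6.74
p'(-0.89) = -4.18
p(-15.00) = 98158.22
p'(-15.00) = -26375.30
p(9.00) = 13837.10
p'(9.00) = 6065.98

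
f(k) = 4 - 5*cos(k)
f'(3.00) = 0.71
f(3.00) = 8.95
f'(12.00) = -2.68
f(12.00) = -0.22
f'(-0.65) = -3.03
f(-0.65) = 0.02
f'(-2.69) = -2.18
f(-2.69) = 8.50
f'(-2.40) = -3.38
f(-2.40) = 7.69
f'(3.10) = 0.21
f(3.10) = 9.00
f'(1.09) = 4.43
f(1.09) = 1.69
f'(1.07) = 4.39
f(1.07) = 1.60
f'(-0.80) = -3.59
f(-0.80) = 0.52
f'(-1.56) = -5.00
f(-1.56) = 3.95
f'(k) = 5*sin(k)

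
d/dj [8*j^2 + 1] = 16*j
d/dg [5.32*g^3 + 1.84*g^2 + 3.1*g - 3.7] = 15.96*g^2 + 3.68*g + 3.1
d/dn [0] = 0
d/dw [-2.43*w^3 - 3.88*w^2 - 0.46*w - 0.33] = -7.29*w^2 - 7.76*w - 0.46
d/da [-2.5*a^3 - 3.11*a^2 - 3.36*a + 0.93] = -7.5*a^2 - 6.22*a - 3.36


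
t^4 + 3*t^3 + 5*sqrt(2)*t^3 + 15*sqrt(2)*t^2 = t^2*(t + 3)*(t + 5*sqrt(2))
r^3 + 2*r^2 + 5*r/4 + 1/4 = (r + 1/2)^2*(r + 1)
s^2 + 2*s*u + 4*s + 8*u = (s + 4)*(s + 2*u)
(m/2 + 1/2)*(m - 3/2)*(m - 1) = m^3/2 - 3*m^2/4 - m/2 + 3/4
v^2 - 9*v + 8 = (v - 8)*(v - 1)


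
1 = 1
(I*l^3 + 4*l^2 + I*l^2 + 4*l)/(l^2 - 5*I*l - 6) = l*(I*l^2 + l*(4 + I) + 4)/(l^2 - 5*I*l - 6)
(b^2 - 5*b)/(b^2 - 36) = b*(b - 5)/(b^2 - 36)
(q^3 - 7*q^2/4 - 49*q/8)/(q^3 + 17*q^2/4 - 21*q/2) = (8*q^2 - 14*q - 49)/(2*(4*q^2 + 17*q - 42))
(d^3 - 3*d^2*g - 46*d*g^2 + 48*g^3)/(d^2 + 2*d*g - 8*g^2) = (d^3 - 3*d^2*g - 46*d*g^2 + 48*g^3)/(d^2 + 2*d*g - 8*g^2)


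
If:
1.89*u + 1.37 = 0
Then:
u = -0.72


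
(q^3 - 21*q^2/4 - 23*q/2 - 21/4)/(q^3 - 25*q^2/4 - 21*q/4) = (q + 1)/q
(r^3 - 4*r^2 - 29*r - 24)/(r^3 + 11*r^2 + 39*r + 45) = (r^2 - 7*r - 8)/(r^2 + 8*r + 15)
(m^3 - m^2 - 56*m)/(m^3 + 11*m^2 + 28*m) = (m - 8)/(m + 4)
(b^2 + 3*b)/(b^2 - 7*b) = (b + 3)/(b - 7)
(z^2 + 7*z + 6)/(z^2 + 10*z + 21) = (z^2 + 7*z + 6)/(z^2 + 10*z + 21)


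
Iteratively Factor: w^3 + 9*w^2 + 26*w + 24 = (w + 2)*(w^2 + 7*w + 12) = (w + 2)*(w + 4)*(w + 3)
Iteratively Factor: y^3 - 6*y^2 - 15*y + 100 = (y + 4)*(y^2 - 10*y + 25) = (y - 5)*(y + 4)*(y - 5)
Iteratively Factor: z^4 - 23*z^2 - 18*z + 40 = (z + 2)*(z^3 - 2*z^2 - 19*z + 20) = (z + 2)*(z + 4)*(z^2 - 6*z + 5) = (z - 5)*(z + 2)*(z + 4)*(z - 1)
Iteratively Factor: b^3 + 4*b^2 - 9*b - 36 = (b - 3)*(b^2 + 7*b + 12) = (b - 3)*(b + 3)*(b + 4)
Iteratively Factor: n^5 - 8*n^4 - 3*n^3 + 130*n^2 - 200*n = (n - 5)*(n^4 - 3*n^3 - 18*n^2 + 40*n) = n*(n - 5)*(n^3 - 3*n^2 - 18*n + 40) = n*(n - 5)*(n + 4)*(n^2 - 7*n + 10) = n*(n - 5)^2*(n + 4)*(n - 2)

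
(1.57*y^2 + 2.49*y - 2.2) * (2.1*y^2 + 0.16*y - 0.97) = 3.297*y^4 + 5.4802*y^3 - 5.7445*y^2 - 2.7673*y + 2.134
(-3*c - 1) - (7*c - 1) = -10*c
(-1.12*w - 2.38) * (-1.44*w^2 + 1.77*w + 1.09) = 1.6128*w^3 + 1.4448*w^2 - 5.4334*w - 2.5942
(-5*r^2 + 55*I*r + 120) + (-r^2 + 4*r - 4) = -6*r^2 + 4*r + 55*I*r + 116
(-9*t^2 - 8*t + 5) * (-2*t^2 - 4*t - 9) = 18*t^4 + 52*t^3 + 103*t^2 + 52*t - 45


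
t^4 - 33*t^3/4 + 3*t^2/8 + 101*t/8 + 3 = (t - 8)*(t - 3/2)*(t + 1/4)*(t + 1)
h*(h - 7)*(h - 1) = h^3 - 8*h^2 + 7*h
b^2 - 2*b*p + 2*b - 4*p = (b + 2)*(b - 2*p)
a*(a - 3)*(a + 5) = a^3 + 2*a^2 - 15*a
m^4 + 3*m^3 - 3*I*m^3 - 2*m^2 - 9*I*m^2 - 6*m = m*(m + 3)*(m - 2*I)*(m - I)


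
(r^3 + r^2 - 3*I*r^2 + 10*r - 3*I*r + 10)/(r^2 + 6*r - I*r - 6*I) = (r^3 + r^2*(1 - 3*I) + r*(10 - 3*I) + 10)/(r^2 + r*(6 - I) - 6*I)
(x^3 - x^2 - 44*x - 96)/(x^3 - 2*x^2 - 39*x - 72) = (x + 4)/(x + 3)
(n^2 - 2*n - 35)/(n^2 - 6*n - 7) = (n + 5)/(n + 1)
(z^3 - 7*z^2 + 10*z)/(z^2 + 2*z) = (z^2 - 7*z + 10)/(z + 2)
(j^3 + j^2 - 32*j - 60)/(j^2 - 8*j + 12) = (j^2 + 7*j + 10)/(j - 2)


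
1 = 1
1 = 1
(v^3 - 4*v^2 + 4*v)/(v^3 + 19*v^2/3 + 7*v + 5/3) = 3*v*(v^2 - 4*v + 4)/(3*v^3 + 19*v^2 + 21*v + 5)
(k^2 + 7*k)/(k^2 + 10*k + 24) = k*(k + 7)/(k^2 + 10*k + 24)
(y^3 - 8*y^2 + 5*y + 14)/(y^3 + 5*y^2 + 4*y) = (y^2 - 9*y + 14)/(y*(y + 4))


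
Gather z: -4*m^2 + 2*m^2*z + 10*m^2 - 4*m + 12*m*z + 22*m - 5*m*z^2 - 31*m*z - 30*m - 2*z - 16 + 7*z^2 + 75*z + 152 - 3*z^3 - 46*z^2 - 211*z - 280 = 6*m^2 - 12*m - 3*z^3 + z^2*(-5*m - 39) + z*(2*m^2 - 19*m - 138) - 144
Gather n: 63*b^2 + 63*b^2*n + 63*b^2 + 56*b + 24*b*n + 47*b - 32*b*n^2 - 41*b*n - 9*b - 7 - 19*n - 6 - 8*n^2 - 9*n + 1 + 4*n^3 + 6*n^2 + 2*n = 126*b^2 + 94*b + 4*n^3 + n^2*(-32*b - 2) + n*(63*b^2 - 17*b - 26) - 12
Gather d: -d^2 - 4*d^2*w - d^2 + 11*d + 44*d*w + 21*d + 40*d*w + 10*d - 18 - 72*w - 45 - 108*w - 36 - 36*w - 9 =d^2*(-4*w - 2) + d*(84*w + 42) - 216*w - 108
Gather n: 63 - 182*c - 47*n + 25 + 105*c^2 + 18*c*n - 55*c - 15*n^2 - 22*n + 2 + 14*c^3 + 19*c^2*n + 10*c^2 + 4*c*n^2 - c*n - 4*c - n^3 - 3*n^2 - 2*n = 14*c^3 + 115*c^2 - 241*c - n^3 + n^2*(4*c - 18) + n*(19*c^2 + 17*c - 71) + 90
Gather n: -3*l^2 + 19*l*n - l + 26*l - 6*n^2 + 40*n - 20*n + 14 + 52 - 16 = -3*l^2 + 25*l - 6*n^2 + n*(19*l + 20) + 50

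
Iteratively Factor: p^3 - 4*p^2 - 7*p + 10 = (p - 5)*(p^2 + p - 2) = (p - 5)*(p + 2)*(p - 1)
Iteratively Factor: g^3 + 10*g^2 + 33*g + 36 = (g + 3)*(g^2 + 7*g + 12) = (g + 3)*(g + 4)*(g + 3)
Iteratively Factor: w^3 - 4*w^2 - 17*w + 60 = (w - 5)*(w^2 + w - 12) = (w - 5)*(w + 4)*(w - 3)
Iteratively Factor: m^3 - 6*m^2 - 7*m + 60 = (m - 4)*(m^2 - 2*m - 15) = (m - 4)*(m + 3)*(m - 5)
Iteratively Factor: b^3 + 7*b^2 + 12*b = (b + 3)*(b^2 + 4*b) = (b + 3)*(b + 4)*(b)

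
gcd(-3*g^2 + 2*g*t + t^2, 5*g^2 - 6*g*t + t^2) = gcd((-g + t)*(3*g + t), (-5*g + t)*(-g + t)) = -g + t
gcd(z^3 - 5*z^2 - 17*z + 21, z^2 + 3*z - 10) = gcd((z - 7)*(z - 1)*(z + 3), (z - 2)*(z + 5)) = 1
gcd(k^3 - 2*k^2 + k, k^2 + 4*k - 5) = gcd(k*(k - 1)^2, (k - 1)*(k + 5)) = k - 1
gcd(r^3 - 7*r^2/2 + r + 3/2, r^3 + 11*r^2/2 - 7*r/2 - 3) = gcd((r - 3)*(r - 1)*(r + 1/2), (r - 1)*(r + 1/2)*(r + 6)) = r^2 - r/2 - 1/2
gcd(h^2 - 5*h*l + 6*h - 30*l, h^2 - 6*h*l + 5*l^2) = h - 5*l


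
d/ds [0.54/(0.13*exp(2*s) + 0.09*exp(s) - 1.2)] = (-0.1404*exp(s) - 0.0486)*exp(s)/(0.13*exp(2*s) + 0.09*exp(s) - 1.2)^2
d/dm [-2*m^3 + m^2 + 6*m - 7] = -6*m^2 + 2*m + 6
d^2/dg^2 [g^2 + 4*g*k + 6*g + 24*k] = 2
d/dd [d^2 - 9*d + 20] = 2*d - 9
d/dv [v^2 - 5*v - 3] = 2*v - 5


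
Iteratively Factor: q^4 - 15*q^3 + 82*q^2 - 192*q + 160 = (q - 4)*(q^3 - 11*q^2 + 38*q - 40) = (q - 4)^2*(q^2 - 7*q + 10) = (q - 4)^2*(q - 2)*(q - 5)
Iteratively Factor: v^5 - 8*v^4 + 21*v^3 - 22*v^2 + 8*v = (v - 1)*(v^4 - 7*v^3 + 14*v^2 - 8*v) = (v - 4)*(v - 1)*(v^3 - 3*v^2 + 2*v) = (v - 4)*(v - 1)^2*(v^2 - 2*v) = v*(v - 4)*(v - 1)^2*(v - 2)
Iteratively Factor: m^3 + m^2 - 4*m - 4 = (m + 2)*(m^2 - m - 2) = (m - 2)*(m + 2)*(m + 1)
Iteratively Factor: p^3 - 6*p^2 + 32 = (p - 4)*(p^2 - 2*p - 8) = (p - 4)*(p + 2)*(p - 4)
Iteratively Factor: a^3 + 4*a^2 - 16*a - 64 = (a + 4)*(a^2 - 16) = (a + 4)^2*(a - 4)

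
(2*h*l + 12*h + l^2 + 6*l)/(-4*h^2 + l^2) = (-l - 6)/(2*h - l)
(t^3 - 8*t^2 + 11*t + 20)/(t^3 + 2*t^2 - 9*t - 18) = (t^3 - 8*t^2 + 11*t + 20)/(t^3 + 2*t^2 - 9*t - 18)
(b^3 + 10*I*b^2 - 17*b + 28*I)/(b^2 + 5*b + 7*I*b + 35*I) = (b^2 + 3*I*b + 4)/(b + 5)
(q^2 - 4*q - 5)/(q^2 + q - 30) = (q + 1)/(q + 6)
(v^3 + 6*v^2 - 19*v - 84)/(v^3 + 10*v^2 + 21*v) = (v - 4)/v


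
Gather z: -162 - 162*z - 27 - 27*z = -189*z - 189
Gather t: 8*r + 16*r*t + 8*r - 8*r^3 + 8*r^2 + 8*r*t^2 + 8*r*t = -8*r^3 + 8*r^2 + 8*r*t^2 + 24*r*t + 16*r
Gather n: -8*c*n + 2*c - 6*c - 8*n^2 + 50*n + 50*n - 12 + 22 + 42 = -4*c - 8*n^2 + n*(100 - 8*c) + 52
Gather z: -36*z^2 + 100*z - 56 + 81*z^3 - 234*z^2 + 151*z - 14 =81*z^3 - 270*z^2 + 251*z - 70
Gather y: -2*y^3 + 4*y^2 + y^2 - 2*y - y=-2*y^3 + 5*y^2 - 3*y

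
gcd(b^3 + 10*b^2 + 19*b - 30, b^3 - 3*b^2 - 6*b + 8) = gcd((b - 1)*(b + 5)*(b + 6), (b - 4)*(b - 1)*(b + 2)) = b - 1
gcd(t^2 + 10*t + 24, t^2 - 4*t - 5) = 1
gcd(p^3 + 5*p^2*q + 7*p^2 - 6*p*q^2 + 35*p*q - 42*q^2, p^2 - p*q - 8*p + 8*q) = p - q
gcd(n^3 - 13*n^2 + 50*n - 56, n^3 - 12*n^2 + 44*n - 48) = n^2 - 6*n + 8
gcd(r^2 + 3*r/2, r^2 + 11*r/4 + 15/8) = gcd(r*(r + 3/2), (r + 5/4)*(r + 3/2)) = r + 3/2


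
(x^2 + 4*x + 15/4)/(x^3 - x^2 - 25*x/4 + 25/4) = (2*x + 3)/(2*x^2 - 7*x + 5)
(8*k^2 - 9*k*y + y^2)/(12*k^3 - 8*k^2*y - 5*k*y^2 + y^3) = (-8*k + y)/(-12*k^2 - 4*k*y + y^2)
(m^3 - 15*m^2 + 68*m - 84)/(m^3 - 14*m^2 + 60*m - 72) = (m - 7)/(m - 6)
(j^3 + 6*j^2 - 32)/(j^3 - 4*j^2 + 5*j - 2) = (j^2 + 8*j + 16)/(j^2 - 2*j + 1)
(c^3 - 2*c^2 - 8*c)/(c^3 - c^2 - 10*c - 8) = c/(c + 1)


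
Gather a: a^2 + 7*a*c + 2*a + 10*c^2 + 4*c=a^2 + a*(7*c + 2) + 10*c^2 + 4*c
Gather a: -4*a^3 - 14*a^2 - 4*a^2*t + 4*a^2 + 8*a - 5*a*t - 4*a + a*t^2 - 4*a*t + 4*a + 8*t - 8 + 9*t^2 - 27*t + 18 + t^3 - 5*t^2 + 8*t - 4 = -4*a^3 + a^2*(-4*t - 10) + a*(t^2 - 9*t + 8) + t^3 + 4*t^2 - 11*t + 6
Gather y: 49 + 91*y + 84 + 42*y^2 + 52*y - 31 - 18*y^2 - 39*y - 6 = 24*y^2 + 104*y + 96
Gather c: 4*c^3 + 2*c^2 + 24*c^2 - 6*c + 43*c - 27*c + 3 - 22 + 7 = 4*c^3 + 26*c^2 + 10*c - 12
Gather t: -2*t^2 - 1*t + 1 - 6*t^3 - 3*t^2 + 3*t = -6*t^3 - 5*t^2 + 2*t + 1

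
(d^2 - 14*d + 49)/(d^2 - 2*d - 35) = (d - 7)/(d + 5)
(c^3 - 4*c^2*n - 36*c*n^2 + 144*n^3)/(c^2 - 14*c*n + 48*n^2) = (c^2 + 2*c*n - 24*n^2)/(c - 8*n)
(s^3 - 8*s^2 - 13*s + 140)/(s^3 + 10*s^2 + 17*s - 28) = (s^2 - 12*s + 35)/(s^2 + 6*s - 7)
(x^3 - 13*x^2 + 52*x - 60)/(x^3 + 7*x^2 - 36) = (x^2 - 11*x + 30)/(x^2 + 9*x + 18)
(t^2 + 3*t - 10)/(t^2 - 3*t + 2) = (t + 5)/(t - 1)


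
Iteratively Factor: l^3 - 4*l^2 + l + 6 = (l + 1)*(l^2 - 5*l + 6) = (l - 3)*(l + 1)*(l - 2)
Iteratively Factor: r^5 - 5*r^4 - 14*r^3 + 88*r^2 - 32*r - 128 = (r + 4)*(r^4 - 9*r^3 + 22*r^2 - 32) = (r + 1)*(r + 4)*(r^3 - 10*r^2 + 32*r - 32) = (r - 4)*(r + 1)*(r + 4)*(r^2 - 6*r + 8) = (r - 4)*(r - 2)*(r + 1)*(r + 4)*(r - 4)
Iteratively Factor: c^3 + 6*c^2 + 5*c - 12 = (c + 4)*(c^2 + 2*c - 3) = (c + 3)*(c + 4)*(c - 1)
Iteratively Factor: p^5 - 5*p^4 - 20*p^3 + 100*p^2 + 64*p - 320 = (p - 4)*(p^4 - p^3 - 24*p^2 + 4*p + 80) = (p - 5)*(p - 4)*(p^3 + 4*p^2 - 4*p - 16) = (p - 5)*(p - 4)*(p + 4)*(p^2 - 4) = (p - 5)*(p - 4)*(p - 2)*(p + 4)*(p + 2)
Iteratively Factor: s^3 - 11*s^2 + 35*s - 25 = (s - 5)*(s^2 - 6*s + 5) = (s - 5)*(s - 1)*(s - 5)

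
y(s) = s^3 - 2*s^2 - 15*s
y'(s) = 3*s^2 - 4*s - 15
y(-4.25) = -49.14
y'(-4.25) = 56.19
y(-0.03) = 0.45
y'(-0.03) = -14.88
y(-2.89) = 2.51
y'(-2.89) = 21.62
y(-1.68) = 14.81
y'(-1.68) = 0.19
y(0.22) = -3.39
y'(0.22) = -15.73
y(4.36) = -20.54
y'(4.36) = 24.59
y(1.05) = -16.80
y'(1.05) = -15.89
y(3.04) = -35.99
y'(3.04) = 0.56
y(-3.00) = 0.00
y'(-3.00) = 24.00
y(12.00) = 1260.00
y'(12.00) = 369.00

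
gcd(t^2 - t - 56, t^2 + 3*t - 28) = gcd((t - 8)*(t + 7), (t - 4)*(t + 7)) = t + 7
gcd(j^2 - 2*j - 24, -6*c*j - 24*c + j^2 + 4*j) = j + 4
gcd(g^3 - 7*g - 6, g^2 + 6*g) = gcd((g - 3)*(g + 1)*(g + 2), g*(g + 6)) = 1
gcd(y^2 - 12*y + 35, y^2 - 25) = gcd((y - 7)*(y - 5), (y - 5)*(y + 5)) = y - 5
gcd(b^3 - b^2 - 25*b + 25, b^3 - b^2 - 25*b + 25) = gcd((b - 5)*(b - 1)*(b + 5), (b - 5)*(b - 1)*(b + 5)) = b^3 - b^2 - 25*b + 25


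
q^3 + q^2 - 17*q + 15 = (q - 3)*(q - 1)*(q + 5)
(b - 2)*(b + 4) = b^2 + 2*b - 8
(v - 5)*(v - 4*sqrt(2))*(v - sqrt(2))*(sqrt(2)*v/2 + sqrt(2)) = sqrt(2)*v^4/2 - 5*v^3 - 3*sqrt(2)*v^3/2 - sqrt(2)*v^2 + 15*v^2 - 12*sqrt(2)*v + 50*v - 40*sqrt(2)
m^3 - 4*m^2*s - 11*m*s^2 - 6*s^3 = (m - 6*s)*(m + s)^2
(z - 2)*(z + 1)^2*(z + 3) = z^4 + 3*z^3 - 3*z^2 - 11*z - 6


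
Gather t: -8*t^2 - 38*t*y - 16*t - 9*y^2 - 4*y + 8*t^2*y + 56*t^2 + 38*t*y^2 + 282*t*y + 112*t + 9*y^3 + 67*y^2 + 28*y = t^2*(8*y + 48) + t*(38*y^2 + 244*y + 96) + 9*y^3 + 58*y^2 + 24*y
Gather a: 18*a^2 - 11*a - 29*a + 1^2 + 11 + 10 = 18*a^2 - 40*a + 22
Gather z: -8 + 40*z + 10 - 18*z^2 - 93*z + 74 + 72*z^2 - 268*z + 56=54*z^2 - 321*z + 132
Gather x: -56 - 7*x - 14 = -7*x - 70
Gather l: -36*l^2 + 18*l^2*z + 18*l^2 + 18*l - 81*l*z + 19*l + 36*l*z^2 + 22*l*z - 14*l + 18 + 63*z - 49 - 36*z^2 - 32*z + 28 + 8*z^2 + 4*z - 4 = l^2*(18*z - 18) + l*(36*z^2 - 59*z + 23) - 28*z^2 + 35*z - 7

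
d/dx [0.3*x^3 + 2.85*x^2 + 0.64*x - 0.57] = 0.9*x^2 + 5.7*x + 0.64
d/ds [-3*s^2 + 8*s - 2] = 8 - 6*s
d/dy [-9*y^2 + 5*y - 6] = 5 - 18*y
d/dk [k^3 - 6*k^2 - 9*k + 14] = 3*k^2 - 12*k - 9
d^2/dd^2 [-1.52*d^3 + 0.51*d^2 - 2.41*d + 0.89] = 1.02 - 9.12*d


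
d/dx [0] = 0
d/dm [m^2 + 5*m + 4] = 2*m + 5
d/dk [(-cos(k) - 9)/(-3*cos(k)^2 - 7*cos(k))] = 3*(sin(k) + 21*sin(k)/cos(k)^2 + 18*tan(k))/(3*cos(k) + 7)^2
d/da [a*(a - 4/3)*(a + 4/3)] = 3*a^2 - 16/9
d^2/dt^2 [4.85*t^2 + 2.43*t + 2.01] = 9.70000000000000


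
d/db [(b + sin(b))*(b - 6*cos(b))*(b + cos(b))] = -(b + sin(b))*(b - 6*cos(b))*(sin(b) - 1) + (b + sin(b))*(b + cos(b))*(6*sin(b) + 1) + (b - 6*cos(b))*(b + cos(b))*(cos(b) + 1)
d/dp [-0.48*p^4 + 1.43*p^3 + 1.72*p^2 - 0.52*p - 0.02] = -1.92*p^3 + 4.29*p^2 + 3.44*p - 0.52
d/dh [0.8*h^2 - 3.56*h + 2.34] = 1.6*h - 3.56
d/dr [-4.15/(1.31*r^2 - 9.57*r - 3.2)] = (10.873*r - 39.7155)/(-1.31*r^2 + 9.57*r + 3.2)^2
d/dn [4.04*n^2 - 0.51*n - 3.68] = 8.08*n - 0.51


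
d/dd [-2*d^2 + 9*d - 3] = 9 - 4*d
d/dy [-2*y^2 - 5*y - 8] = -4*y - 5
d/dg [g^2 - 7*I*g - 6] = 2*g - 7*I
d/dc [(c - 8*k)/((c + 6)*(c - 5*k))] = ((-c + 8*k)*(c + 6) + (-c + 8*k)*(c - 5*k) + (c + 6)*(c - 5*k))/((c + 6)^2*(c - 5*k)^2)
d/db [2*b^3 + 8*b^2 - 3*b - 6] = 6*b^2 + 16*b - 3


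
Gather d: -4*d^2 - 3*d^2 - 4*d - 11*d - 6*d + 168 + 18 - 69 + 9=-7*d^2 - 21*d + 126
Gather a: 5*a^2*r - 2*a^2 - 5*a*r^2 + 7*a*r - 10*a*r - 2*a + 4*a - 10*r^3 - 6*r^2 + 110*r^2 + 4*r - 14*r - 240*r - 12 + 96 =a^2*(5*r - 2) + a*(-5*r^2 - 3*r + 2) - 10*r^3 + 104*r^2 - 250*r + 84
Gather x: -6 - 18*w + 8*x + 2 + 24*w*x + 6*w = -12*w + x*(24*w + 8) - 4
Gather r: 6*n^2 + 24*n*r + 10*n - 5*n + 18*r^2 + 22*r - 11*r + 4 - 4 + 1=6*n^2 + 5*n + 18*r^2 + r*(24*n + 11) + 1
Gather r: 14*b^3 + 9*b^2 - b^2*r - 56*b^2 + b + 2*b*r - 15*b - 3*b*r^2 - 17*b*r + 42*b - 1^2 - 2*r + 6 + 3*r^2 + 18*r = 14*b^3 - 47*b^2 + 28*b + r^2*(3 - 3*b) + r*(-b^2 - 15*b + 16) + 5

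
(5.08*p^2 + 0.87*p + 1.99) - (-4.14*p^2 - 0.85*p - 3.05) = 9.22*p^2 + 1.72*p + 5.04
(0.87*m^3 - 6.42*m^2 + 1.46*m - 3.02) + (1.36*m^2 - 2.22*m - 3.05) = 0.87*m^3 - 5.06*m^2 - 0.76*m - 6.07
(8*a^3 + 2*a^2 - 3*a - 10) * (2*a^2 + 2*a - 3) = 16*a^5 + 20*a^4 - 26*a^3 - 32*a^2 - 11*a + 30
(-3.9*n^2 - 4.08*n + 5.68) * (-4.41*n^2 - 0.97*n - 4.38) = 17.199*n^4 + 21.7758*n^3 - 4.0092*n^2 + 12.3608*n - 24.8784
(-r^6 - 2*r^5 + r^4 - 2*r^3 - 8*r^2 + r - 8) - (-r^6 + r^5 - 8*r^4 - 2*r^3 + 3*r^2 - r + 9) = -3*r^5 + 9*r^4 - 11*r^2 + 2*r - 17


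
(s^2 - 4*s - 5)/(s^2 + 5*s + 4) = (s - 5)/(s + 4)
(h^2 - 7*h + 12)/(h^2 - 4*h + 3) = (h - 4)/(h - 1)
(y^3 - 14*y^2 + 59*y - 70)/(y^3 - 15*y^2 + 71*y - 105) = (y - 2)/(y - 3)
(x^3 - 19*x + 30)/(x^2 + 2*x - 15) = x - 2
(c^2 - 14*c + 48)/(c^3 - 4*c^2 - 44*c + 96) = (c - 6)/(c^2 + 4*c - 12)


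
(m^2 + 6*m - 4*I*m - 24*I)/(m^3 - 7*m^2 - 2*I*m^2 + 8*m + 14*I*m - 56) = (m + 6)/(m^2 + m*(-7 + 2*I) - 14*I)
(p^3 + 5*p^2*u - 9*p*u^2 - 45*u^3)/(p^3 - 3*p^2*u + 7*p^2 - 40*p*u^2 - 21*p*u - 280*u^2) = (p^2 - 9*u^2)/(p^2 - 8*p*u + 7*p - 56*u)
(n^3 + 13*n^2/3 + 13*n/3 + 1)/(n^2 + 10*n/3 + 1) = n + 1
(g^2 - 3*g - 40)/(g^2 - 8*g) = (g + 5)/g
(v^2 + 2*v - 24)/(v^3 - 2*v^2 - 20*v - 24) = (-v^2 - 2*v + 24)/(-v^3 + 2*v^2 + 20*v + 24)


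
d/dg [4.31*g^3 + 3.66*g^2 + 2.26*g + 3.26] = 12.93*g^2 + 7.32*g + 2.26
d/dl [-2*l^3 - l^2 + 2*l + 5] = -6*l^2 - 2*l + 2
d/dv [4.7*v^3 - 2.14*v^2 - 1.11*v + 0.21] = 14.1*v^2 - 4.28*v - 1.11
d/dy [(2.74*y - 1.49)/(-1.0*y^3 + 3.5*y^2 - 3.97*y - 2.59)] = (5.48*y^3 - 14.06*y^2 + 10.43*y - 13.0119)/(1.0*y^6 - 7.0*y^5 + 20.19*y^4 - 22.61*y^3 - 2.3691*y^2 + 20.5646*y + 6.7081)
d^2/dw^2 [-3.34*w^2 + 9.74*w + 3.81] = -6.68000000000000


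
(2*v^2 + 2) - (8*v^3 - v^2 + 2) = -8*v^3 + 3*v^2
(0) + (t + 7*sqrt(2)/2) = t + 7*sqrt(2)/2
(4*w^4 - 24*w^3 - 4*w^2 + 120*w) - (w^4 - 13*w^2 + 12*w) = 3*w^4 - 24*w^3 + 9*w^2 + 108*w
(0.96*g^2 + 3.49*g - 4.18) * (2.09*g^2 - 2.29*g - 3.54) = 2.0064*g^4 + 5.0957*g^3 - 20.1267*g^2 - 2.7824*g + 14.7972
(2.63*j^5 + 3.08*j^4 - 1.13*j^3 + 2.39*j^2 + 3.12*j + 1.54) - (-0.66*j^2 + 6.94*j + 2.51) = 2.63*j^5 + 3.08*j^4 - 1.13*j^3 + 3.05*j^2 - 3.82*j - 0.97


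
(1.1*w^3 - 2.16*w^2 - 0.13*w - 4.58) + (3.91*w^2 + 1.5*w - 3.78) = 1.1*w^3 + 1.75*w^2 + 1.37*w - 8.36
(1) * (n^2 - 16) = n^2 - 16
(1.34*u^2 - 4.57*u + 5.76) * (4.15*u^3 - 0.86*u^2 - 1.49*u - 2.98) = 5.561*u^5 - 20.1179*u^4 + 25.8376*u^3 - 2.1375*u^2 + 5.0362*u - 17.1648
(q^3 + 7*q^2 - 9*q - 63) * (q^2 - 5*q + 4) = q^5 + 2*q^4 - 40*q^3 + 10*q^2 + 279*q - 252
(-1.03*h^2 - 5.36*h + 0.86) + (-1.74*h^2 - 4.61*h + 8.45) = -2.77*h^2 - 9.97*h + 9.31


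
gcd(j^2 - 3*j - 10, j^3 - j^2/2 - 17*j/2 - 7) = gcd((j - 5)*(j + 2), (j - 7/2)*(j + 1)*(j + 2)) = j + 2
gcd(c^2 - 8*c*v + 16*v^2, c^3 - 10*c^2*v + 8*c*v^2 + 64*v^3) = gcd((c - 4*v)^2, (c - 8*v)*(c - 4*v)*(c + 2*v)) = -c + 4*v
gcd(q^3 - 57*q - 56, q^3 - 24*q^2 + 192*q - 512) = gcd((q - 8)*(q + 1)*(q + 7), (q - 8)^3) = q - 8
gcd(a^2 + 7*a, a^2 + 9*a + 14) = a + 7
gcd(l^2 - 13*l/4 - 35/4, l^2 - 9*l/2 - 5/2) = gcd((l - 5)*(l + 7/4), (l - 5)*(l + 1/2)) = l - 5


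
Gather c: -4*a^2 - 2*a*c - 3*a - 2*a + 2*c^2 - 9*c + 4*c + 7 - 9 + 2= -4*a^2 - 5*a + 2*c^2 + c*(-2*a - 5)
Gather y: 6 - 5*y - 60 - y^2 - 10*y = -y^2 - 15*y - 54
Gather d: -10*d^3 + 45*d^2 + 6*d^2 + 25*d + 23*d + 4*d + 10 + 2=-10*d^3 + 51*d^2 + 52*d + 12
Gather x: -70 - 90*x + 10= -90*x - 60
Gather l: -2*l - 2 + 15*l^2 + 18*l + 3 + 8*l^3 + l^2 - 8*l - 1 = 8*l^3 + 16*l^2 + 8*l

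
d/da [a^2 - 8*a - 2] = 2*a - 8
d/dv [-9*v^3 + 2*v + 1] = 2 - 27*v^2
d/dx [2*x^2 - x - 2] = 4*x - 1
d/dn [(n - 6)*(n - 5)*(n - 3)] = 3*n^2 - 28*n + 63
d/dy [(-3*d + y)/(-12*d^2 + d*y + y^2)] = -1/(16*d^2 + 8*d*y + y^2)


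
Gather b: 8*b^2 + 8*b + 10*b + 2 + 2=8*b^2 + 18*b + 4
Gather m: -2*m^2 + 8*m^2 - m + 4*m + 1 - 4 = 6*m^2 + 3*m - 3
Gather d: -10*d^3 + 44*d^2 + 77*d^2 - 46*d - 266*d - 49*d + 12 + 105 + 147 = -10*d^3 + 121*d^2 - 361*d + 264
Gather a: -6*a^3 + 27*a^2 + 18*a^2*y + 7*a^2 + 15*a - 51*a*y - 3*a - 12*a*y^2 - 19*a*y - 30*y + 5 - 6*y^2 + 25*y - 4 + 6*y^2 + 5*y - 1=-6*a^3 + a^2*(18*y + 34) + a*(-12*y^2 - 70*y + 12)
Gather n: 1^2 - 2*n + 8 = 9 - 2*n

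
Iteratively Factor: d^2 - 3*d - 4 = (d + 1)*(d - 4)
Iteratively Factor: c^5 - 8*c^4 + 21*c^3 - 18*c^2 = (c - 2)*(c^4 - 6*c^3 + 9*c^2) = c*(c - 2)*(c^3 - 6*c^2 + 9*c) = c*(c - 3)*(c - 2)*(c^2 - 3*c) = c^2*(c - 3)*(c - 2)*(c - 3)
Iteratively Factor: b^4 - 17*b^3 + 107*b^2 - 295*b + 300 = (b - 5)*(b^3 - 12*b^2 + 47*b - 60) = (b - 5)*(b - 3)*(b^2 - 9*b + 20) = (b - 5)*(b - 4)*(b - 3)*(b - 5)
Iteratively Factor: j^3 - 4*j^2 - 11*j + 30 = (j - 5)*(j^2 + j - 6) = (j - 5)*(j + 3)*(j - 2)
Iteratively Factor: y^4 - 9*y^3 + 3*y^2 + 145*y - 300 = (y + 4)*(y^3 - 13*y^2 + 55*y - 75) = (y - 3)*(y + 4)*(y^2 - 10*y + 25) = (y - 5)*(y - 3)*(y + 4)*(y - 5)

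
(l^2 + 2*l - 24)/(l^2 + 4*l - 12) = (l - 4)/(l - 2)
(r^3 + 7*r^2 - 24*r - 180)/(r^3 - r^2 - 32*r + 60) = (r + 6)/(r - 2)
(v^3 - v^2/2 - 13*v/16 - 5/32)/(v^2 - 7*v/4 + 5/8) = (8*v^2 + 6*v + 1)/(4*(2*v - 1))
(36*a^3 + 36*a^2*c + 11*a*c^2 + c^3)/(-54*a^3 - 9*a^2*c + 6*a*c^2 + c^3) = (-2*a - c)/(3*a - c)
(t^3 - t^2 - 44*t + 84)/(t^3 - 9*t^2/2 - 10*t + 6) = 2*(t^2 + 5*t - 14)/(2*t^2 + 3*t - 2)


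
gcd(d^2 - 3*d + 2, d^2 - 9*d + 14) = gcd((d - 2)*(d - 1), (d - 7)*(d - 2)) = d - 2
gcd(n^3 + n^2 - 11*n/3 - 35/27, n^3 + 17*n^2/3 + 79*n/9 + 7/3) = n^2 + 8*n/3 + 7/9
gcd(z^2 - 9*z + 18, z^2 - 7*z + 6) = z - 6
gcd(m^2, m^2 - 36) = 1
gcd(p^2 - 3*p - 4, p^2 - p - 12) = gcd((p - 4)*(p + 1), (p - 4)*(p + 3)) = p - 4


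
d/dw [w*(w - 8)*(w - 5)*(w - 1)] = 4*w^3 - 42*w^2 + 106*w - 40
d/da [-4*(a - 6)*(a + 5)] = 4 - 8*a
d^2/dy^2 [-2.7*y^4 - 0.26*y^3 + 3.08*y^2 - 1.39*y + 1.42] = -32.4*y^2 - 1.56*y + 6.16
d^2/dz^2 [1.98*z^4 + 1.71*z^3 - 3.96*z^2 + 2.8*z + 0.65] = 23.76*z^2 + 10.26*z - 7.92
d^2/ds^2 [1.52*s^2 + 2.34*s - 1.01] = 3.04000000000000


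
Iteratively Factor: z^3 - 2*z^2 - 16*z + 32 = (z + 4)*(z^2 - 6*z + 8) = (z - 4)*(z + 4)*(z - 2)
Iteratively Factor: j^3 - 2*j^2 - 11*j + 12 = (j - 4)*(j^2 + 2*j - 3) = (j - 4)*(j + 3)*(j - 1)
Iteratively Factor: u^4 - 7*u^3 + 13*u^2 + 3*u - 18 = (u - 2)*(u^3 - 5*u^2 + 3*u + 9) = (u - 3)*(u - 2)*(u^2 - 2*u - 3) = (u - 3)^2*(u - 2)*(u + 1)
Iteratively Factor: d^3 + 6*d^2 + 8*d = (d + 2)*(d^2 + 4*d) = d*(d + 2)*(d + 4)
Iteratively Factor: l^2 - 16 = (l - 4)*(l + 4)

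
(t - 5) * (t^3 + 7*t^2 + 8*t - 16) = t^4 + 2*t^3 - 27*t^2 - 56*t + 80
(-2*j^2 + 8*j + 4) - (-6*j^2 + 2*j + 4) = 4*j^2 + 6*j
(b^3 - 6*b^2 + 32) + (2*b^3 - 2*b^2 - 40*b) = 3*b^3 - 8*b^2 - 40*b + 32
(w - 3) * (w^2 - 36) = w^3 - 3*w^2 - 36*w + 108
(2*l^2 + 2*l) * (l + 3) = 2*l^3 + 8*l^2 + 6*l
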